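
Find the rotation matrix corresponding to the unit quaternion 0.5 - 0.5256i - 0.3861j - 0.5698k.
[[0.0525, 0.9757, 0.2129], [-0.1639, -0.2019, 0.9656], [0.9851, -0.0856, 0.1493]]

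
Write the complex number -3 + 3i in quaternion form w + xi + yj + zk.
-3 + 3i + 0j + 0k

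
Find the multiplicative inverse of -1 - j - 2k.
-0.1667 + 0.1667j + 0.3333k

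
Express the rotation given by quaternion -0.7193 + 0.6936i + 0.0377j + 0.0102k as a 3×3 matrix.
[[0.9969, 0.067, -0.0401], [0.0376, 0.0376, 0.9986], [0.0684, -0.997, 0.035]]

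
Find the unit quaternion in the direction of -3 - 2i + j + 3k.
-0.6255 - 0.417i + 0.2085j + 0.6255k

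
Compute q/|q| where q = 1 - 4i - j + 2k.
0.2132 - 0.8528i - 0.2132j + 0.4264k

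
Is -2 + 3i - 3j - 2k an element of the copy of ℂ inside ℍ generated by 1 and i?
No. The quaternion -2 + 3i - 3j - 2k has j-coefficient y = -3 and k-coefficient z = -2, not both zero, so it does not lie in the complex subalgebra spanned by 1 and i.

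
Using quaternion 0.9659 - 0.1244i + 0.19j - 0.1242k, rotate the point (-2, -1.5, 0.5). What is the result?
(-1.884, -0.736, 1.552)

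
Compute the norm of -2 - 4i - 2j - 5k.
7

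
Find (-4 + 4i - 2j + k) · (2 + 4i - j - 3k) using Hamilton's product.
-23 - i + 16j + 18k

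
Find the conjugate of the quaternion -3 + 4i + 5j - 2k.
-3 - 4i - 5j + 2k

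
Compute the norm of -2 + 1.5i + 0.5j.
2.55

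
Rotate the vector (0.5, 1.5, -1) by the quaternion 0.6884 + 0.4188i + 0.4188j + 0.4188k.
(-1.117, 1.137, 0.98)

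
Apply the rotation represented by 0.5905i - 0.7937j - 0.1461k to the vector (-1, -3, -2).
(3.46, -0.306, 1.391)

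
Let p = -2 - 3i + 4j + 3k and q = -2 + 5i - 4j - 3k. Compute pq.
44 - 4i + 6j - 8k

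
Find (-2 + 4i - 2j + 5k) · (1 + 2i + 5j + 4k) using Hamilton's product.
-20 - 33i - 18j + 21k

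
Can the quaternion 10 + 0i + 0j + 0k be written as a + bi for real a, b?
Yes. The quaternion 10 has j- and k-coefficients y = z = 0, so it lies in the complex subalgebra spanned by 1 and i.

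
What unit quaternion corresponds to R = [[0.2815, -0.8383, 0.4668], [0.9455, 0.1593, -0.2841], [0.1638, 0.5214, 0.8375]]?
0.7547 + 0.2668i + 0.1004j + 0.5909k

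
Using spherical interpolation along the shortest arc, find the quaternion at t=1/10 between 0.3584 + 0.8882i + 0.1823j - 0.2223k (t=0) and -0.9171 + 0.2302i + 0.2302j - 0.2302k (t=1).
0.4932 + 0.8381i + 0.144j - 0.1833k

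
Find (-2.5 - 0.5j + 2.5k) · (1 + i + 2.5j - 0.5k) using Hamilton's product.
-8.5i - 4.25j + 4.25k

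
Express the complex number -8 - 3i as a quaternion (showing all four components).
-8 - 3i + 0j + 0k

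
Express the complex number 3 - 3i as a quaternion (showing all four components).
3 - 3i + 0j + 0k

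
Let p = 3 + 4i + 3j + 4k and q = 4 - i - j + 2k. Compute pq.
11 + 23i - 3j + 21k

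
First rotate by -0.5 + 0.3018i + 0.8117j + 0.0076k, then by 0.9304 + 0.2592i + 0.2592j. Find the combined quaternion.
-0.7538 + 0.1532i + 0.6236j + 0.1392k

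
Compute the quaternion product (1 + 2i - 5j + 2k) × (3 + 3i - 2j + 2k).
-17 + 3i - 15j + 19k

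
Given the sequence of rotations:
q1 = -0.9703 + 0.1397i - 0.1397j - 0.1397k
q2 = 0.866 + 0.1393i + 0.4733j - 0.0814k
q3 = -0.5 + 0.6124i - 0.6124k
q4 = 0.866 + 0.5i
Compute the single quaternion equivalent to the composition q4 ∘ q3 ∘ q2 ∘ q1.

q2 · q1 = -0.805 - 0.0917i - 0.5721j - 0.1276k
q3 · q2 · q1 = 0.3805 - 0.7975i + 0.4203j + 0.2064k
q4 · q3 · q2 · q1 = 0.7283 - 0.5004i + 0.2608j + 0.3889k
0.7283 - 0.5004i + 0.2608j + 0.3889k


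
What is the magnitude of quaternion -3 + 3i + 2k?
√22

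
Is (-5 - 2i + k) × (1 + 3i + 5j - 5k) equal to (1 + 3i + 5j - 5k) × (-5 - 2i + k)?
No: pq = 6 - 22i - 32j + 16k ≠ 6 - 12i - 18j + 36k = qp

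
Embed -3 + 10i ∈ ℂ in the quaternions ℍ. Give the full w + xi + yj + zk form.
-3 + 10i + 0j + 0k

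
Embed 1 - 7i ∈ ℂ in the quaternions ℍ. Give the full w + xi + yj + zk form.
1 - 7i + 0j + 0k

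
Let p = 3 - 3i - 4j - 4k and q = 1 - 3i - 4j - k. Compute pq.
-26 - 24i - 7j - 7k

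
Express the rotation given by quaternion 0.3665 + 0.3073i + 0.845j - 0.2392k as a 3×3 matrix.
[[-0.5425, 0.6947, 0.4724], [0.344, 0.6967, -0.6295], [-0.7664, -0.179, -0.6169]]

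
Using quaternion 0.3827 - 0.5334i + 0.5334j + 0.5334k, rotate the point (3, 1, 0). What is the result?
(-1.391, -0.62, -2.771)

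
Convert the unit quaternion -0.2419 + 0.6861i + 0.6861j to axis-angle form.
axis = (√2/2, √2/2, 0), θ = 208°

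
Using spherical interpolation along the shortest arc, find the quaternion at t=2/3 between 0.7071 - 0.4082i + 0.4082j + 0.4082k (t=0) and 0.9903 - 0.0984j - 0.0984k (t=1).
0.981 - 0.1541i + 0.0831j + 0.0831k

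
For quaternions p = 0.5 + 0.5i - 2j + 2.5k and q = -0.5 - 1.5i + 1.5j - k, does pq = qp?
No: pq = 6 - 2.75i - 1.5j - 4k ≠ 6 + 0.75i + 5j + 0.5k = qp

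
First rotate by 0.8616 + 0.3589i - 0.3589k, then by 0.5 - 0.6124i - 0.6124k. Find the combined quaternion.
0.4308 - 0.3482i - 0.4396j - 0.7071k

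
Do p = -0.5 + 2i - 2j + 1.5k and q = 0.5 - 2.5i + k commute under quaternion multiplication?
No: pq = 3.25 + 0.25i - 6.75j - 4.75k ≠ 3.25 + 4.25i + 4.75j + 5.25k = qp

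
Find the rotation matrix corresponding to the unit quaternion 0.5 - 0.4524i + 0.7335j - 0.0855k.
[[-0.0907, -0.5782, 0.8109], [-0.7492, 0.576, 0.327], [-0.6561, -0.5778, -0.4854]]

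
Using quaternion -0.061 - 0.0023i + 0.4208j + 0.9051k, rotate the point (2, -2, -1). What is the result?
(-2.147, 0.291, -2.076)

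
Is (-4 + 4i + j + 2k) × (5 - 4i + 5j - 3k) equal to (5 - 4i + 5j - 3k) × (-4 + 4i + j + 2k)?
No: pq = -3 + 23i - 11j + 46k ≠ -3 + 49i - 19j - 2k = qp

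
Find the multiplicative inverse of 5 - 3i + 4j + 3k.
0.0847 + 0.0508i - 0.0678j - 0.0508k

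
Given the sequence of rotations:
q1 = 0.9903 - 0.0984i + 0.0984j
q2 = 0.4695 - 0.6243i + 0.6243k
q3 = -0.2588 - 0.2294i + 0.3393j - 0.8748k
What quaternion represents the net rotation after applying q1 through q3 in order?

q2 · q1 = 0.4035 - 0.7259i - 0.0152j + 0.5568k
q3 · q2 · q1 = 0.2213 + 0.2709i + 0.9036j - 0.2473k
0.2213 + 0.2709i + 0.9036j - 0.2473k


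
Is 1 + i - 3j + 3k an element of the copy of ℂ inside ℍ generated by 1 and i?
No. The quaternion 1 + i - 3j + 3k has j-coefficient y = -3 and k-coefficient z = 3, not both zero, so it does not lie in the complex subalgebra spanned by 1 and i.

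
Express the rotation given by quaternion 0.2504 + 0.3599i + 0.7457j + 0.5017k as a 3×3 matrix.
[[-0.6155, 0.2855, 0.7346], [0.788, 0.2375, 0.568], [-0.0123, 0.9285, -0.3712]]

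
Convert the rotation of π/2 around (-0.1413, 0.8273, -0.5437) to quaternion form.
0.7071 - 0.0999i + 0.585j - 0.3845k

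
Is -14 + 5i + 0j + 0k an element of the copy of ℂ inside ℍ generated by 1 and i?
Yes. The quaternion -14 + 5i has j- and k-coefficients y = z = 0, so it lies in the complex subalgebra spanned by 1 and i.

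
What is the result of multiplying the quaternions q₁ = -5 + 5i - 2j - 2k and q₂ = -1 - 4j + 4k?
5 - 21i + 2j - 38k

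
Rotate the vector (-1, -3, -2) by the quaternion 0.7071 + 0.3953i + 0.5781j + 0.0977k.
(-3.059, -1.708, -1.314)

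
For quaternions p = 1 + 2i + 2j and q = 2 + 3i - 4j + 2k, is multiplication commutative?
No: pq = 4 + 11i - 4j - 12k ≠ 4 + 3i + 4j + 16k = qp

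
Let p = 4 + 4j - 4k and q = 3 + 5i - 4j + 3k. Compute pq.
40 + 16i - 24j - 20k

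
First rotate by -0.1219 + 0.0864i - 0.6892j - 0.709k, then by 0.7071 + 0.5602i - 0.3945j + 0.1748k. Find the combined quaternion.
-0.2826 + 0.393i - 0.027j - 0.8746k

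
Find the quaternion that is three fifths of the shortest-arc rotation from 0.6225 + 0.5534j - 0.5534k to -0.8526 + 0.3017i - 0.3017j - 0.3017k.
0.8627 - 0.203i + 0.46j - 0.054k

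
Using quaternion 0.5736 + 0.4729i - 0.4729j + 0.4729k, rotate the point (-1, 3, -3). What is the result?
(-2.789, 3.19, -1.02)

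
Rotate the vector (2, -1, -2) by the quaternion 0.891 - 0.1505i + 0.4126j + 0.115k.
(0.194, -1.493, -2.595)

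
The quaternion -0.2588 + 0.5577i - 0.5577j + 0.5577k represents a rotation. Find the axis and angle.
axis = (√3/3, -√3/3, √3/3), θ = 7π/6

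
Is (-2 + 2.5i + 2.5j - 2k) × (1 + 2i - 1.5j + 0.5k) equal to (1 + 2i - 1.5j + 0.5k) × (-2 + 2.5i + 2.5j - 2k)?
No: pq = -2.25 - 3.25i + 0.25j - 11.75k ≠ -2.25 + 0.25i + 10.75j + 5.75k = qp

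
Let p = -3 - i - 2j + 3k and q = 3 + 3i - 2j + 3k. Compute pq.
-19 - 12i + 12j + 8k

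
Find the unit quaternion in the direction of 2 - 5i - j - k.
0.3592 - 0.898i - 0.1796j - 0.1796k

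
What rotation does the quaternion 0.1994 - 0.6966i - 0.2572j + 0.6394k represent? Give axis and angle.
axis = (-0.7109, -0.2625, 0.6525), θ = 157°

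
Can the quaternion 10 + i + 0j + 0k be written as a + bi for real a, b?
Yes. The quaternion 10 + i has j- and k-coefficients y = z = 0, so it lies in the complex subalgebra spanned by 1 and i.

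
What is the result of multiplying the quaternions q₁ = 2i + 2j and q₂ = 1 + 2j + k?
-4 + 4i + 4k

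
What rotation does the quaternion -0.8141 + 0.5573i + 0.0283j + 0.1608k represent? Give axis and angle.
axis = (0.9597, 0.0487, 0.2769), θ = 289°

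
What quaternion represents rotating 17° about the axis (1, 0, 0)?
0.989 + 0.1478i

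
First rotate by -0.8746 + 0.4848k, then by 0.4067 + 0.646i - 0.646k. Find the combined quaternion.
-0.0425 - 0.565i - 0.3132j + 0.7622k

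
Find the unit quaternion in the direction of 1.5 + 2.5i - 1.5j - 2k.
0.3906 + 0.6509i - 0.3906j - 0.5208k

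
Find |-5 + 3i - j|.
√35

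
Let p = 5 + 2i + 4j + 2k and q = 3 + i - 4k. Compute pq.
21 - 5i + 22j - 18k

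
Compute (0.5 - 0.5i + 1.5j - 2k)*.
0.5 + 0.5i - 1.5j + 2k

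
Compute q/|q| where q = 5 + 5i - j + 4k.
0.6108 + 0.6108i - 0.1222j + 0.4887k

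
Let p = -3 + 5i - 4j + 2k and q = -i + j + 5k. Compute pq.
-1 - 19i - 30j - 14k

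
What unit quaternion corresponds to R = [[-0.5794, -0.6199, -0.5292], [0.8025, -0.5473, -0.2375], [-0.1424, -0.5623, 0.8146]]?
0.4147 - 0.1958i - 0.2332j + 0.8575k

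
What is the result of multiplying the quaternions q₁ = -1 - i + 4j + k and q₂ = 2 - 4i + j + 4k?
-14 + 17i + 7j + 13k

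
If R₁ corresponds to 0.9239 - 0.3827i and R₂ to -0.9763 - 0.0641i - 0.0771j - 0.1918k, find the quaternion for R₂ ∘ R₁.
-0.9265 + 0.3144i + 0.0022j - 0.2067k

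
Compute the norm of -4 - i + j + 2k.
√22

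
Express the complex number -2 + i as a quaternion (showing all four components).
-2 + i + 0j + 0k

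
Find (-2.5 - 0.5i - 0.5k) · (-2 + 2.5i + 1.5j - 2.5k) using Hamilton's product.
5 - 4.5i - 6.25j + 6.5k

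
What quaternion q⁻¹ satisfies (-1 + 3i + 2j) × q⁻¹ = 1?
-0.0714 - 0.2143i - 0.1429j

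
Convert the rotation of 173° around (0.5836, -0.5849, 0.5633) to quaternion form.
0.061 + 0.5825i - 0.5838j + 0.5622k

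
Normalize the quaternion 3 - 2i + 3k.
0.6396 - 0.4264i + 0.6396k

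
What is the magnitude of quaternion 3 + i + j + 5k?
6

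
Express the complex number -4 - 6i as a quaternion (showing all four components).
-4 - 6i + 0j + 0k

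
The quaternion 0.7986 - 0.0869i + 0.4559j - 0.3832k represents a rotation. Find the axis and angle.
axis = (-0.1444, 0.7575, -0.6367), θ = 74°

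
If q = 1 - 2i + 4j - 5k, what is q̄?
1 + 2i - 4j + 5k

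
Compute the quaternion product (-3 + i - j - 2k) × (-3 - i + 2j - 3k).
6 + 7i + 2j + 16k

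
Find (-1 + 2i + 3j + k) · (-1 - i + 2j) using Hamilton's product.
-3 - 3i - 6j + 6k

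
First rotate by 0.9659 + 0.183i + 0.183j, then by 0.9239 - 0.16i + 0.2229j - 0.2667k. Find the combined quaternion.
0.8809 + 0.0633i + 0.3356j - 0.3277k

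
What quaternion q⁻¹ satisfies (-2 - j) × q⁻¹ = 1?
-0.4 + 0.2j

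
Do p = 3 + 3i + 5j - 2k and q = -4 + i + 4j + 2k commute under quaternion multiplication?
No: pq = -31 + 9i - 16j + 21k ≠ -31 - 27i + 7k = qp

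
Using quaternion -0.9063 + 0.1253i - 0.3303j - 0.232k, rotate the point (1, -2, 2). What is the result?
(2.762, -0.623, 0.992)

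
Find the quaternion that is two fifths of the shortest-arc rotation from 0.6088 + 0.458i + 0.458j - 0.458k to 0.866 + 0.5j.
0.7587 + 0.2905i + 0.5056j - 0.2905k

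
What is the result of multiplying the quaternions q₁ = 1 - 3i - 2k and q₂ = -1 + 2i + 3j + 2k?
9 + 11i + 5j - 5k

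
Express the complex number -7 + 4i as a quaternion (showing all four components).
-7 + 4i + 0j + 0k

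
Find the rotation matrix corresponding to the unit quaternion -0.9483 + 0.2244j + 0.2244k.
[[0.7986, 0.4256, -0.4256], [-0.4256, 0.8993, 0.1007], [0.4256, 0.1007, 0.8993]]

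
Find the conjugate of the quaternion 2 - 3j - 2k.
2 + 3j + 2k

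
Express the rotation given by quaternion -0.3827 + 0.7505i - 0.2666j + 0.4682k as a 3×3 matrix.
[[0.4194, -0.0418, 0.9068], [-0.7585, -0.5649, 0.3248], [0.4987, -0.8241, -0.2687]]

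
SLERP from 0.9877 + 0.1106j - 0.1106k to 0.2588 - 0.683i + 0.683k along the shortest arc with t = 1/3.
0.9204 - 0.3103i + 0.0899j + 0.2204k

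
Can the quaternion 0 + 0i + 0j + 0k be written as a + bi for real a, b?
Yes. The quaternion 0 has j- and k-coefficients y = z = 0, so it lies in the complex subalgebra spanned by 1 and i.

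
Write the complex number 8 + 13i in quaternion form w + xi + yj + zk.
8 + 13i + 0j + 0k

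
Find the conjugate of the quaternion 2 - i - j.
2 + i + j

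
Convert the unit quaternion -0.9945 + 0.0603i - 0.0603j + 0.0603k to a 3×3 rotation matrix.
[[0.9855, 0.1127, 0.1272], [-0.1272, 0.9855, 0.1127], [-0.1127, -0.1272, 0.9855]]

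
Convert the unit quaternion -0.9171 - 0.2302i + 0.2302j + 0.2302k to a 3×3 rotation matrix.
[[0.788, 0.3162, -0.5282], [-0.5282, 0.788, -0.3162], [0.3162, 0.5282, 0.788]]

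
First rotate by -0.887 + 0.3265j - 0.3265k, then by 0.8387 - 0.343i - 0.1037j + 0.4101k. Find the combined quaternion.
-0.5762 + 0.2042i + 0.2538j - 0.7496k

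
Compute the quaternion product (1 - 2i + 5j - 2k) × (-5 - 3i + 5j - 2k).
-40 + 7i - 18j + 13k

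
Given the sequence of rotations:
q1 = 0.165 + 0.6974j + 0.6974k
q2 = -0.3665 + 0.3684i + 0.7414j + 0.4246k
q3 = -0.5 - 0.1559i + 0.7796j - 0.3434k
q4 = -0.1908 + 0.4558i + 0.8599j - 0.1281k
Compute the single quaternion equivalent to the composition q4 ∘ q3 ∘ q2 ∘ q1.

q2 · q1 = -0.8736 + 0.2817i - 0.3902j + 0.0714k
q3 · q2 · q1 = 0.8094 - 0.083i - 0.5716j + 0.1055k
q4 · q3 · q2 · q1 = 0.3884 + 0.4023i + 0.7676j - 0.313k
0.3884 + 0.4023i + 0.7676j - 0.313k


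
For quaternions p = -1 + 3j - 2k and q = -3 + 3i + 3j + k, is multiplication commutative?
No: pq = -4 + 6i - 18j - 4k ≠ -4 - 12i - 6j + 14k = qp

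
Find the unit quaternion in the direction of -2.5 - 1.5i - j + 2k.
-0.6804 - 0.4082i - 0.2722j + 0.5443k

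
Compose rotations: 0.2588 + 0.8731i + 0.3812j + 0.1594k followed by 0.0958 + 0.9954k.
-0.1339 - 0.2958i + 0.9056j + 0.2729k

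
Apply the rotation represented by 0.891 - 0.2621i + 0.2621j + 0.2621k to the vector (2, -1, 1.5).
(2.549, 0.841, 0.209)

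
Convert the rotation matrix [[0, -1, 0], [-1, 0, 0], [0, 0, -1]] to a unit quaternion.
-0.7071i + 0.7071j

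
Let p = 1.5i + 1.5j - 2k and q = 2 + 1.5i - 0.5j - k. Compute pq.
-3.5 + 0.5i + 1.5j - 7k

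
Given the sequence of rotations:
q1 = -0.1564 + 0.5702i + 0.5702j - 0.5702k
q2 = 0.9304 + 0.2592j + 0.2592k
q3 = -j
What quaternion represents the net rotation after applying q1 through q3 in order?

q2 · q1 = -0.1455 + 0.2349i + 0.6378j - 0.7188k
q3 · q2 · q1 = 0.6378 + 0.7188i + 0.1455j + 0.2349k
0.6378 + 0.7188i + 0.1455j + 0.2349k


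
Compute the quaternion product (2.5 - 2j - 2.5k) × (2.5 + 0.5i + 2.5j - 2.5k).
5 + 12.5i - 11.5k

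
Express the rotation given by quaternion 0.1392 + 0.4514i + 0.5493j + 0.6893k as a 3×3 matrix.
[[-0.5537, 0.304, 0.7752], [0.6878, -0.3578, 0.6316], [0.4694, 0.8829, -0.011]]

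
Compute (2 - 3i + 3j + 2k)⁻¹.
0.0769 + 0.1154i - 0.1154j - 0.0769k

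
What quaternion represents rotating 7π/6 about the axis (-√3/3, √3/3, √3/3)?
-0.2588 - 0.5577i + 0.5577j + 0.5577k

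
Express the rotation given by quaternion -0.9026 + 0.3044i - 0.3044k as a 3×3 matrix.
[[0.8147, -0.5495, -0.1853], [0.5495, 0.6294, 0.5495], [-0.1853, -0.5495, 0.8147]]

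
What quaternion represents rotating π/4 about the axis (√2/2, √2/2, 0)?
0.9239 + 0.2706i + 0.2706j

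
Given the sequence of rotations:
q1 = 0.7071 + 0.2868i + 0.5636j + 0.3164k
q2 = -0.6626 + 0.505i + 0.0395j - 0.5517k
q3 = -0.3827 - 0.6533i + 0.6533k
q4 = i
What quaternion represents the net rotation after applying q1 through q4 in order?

q2 · q1 = -0.4611 + 0.4905i - 0.6635j - 0.3265k
q3 · q2 · q1 = 0.7102 + 0.547i + 0.3611j + 0.2572k
q4 · q3 · q2 · q1 = -0.547 + 0.7102i - 0.2572j + 0.3611k
-0.547 + 0.7102i - 0.2572j + 0.3611k


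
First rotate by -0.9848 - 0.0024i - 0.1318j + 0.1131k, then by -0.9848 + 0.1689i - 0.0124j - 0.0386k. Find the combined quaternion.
0.973 - 0.1705i + 0.123j - 0.0957k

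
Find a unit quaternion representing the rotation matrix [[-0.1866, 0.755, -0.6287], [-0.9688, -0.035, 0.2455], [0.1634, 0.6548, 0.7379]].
0.6157 + 0.1662i - 0.3216j - 0.6999k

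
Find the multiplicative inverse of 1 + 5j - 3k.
0.0286 - 0.1429j + 0.0857k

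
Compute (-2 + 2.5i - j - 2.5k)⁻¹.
-0.1143 - 0.1429i + 0.0571j + 0.1429k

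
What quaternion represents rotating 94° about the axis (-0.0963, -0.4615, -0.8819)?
0.682 - 0.0704i - 0.3375j - 0.645k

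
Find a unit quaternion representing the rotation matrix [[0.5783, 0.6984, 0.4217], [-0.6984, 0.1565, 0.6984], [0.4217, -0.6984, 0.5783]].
0.7604 - 0.4592i - 0.4592k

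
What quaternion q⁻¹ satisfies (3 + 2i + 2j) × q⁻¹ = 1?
0.1765 - 0.1176i - 0.1176j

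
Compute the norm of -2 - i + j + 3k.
√15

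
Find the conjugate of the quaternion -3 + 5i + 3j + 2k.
-3 - 5i - 3j - 2k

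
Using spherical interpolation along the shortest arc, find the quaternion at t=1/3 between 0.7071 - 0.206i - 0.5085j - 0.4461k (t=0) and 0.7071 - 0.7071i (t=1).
0.7714 - 0.4121i - 0.3645j - 0.3198k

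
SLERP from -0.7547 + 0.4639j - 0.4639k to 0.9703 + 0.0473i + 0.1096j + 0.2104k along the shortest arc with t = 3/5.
-0.9344 - 0.0298i + 0.129j - 0.3308k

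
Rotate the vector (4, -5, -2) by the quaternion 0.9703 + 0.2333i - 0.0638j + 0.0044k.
(4.402, -3.634, -3.523)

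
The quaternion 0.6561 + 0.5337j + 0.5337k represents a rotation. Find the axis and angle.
axis = (0, √2/2, √2/2), θ = 98°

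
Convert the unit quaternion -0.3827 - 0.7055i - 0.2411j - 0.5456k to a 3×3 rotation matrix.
[[0.2884, -0.0774, 0.9544], [0.7578, -0.5908, -0.2769], [0.5853, 0.8031, -0.1117]]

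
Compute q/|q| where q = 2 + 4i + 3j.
0.3714 + 0.7428i + 0.5571j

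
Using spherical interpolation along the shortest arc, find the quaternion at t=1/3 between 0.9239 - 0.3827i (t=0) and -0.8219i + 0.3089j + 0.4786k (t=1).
0.7208 - 0.6492i + 0.1318j + 0.2042k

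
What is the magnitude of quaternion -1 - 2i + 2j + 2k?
√13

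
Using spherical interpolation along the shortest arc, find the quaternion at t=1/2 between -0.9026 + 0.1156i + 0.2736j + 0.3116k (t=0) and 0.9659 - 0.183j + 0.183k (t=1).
-0.9675 + 0.0599i + 0.2364j + 0.0666k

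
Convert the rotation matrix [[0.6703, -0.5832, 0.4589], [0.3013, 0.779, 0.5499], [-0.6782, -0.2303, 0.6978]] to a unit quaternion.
0.887 - 0.2199i + 0.3205j + 0.2493k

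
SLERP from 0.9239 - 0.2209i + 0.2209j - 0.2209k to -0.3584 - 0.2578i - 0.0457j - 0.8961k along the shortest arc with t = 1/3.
0.9459 - 0.0624i + 0.2071j + 0.2418k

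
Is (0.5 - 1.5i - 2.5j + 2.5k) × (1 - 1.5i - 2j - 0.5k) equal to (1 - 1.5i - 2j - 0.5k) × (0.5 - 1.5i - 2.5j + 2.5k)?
No: pq = -5.5 + 4i - 8j + 1.5k ≠ -5.5 - 8.5i + j + 3k = qp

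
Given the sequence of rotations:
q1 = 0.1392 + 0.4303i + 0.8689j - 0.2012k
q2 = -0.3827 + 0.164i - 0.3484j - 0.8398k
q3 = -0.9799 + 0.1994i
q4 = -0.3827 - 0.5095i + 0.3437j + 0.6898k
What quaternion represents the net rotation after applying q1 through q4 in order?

q2 · q1 = 0.0099 + 0.658i - 0.7094j + 0.2525k
q3 · q2 · q1 = -0.1409 - 0.6428i + 0.6448j - 0.3889k
q4 · q3 · q2 · q1 = -0.2269 - 0.2607i - 0.9367j - 0.056k
-0.2269 - 0.2607i - 0.9367j - 0.056k


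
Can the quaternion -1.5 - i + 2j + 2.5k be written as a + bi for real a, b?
No. The quaternion -1.5 - i + 2j + 2.5k has j-coefficient y = 2 and k-coefficient z = 2.5, not both zero, so it does not lie in the complex subalgebra spanned by 1 and i.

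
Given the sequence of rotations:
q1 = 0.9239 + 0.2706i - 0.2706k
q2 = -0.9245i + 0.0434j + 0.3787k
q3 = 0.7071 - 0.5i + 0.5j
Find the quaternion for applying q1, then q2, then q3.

q2 · q1 = 0.3526 - 0.8659i - 0.1076j + 0.3381k
q3 · q2 · q1 = -0.1298 - 0.6195i + 0.2693j + 0.7258k
-0.1298 - 0.6195i + 0.2693j + 0.7258k


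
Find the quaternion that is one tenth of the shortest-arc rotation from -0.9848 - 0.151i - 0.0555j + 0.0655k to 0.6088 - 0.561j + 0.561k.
-0.9899 - 0.1407i + 0.0151j - 0.0058k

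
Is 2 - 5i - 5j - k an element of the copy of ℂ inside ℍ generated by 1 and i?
No. The quaternion 2 - 5i - 5j - k has j-coefficient y = -5 and k-coefficient z = -1, not both zero, so it does not lie in the complex subalgebra spanned by 1 and i.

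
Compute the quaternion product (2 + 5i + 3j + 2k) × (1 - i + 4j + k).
-7 - 2i + 4j + 27k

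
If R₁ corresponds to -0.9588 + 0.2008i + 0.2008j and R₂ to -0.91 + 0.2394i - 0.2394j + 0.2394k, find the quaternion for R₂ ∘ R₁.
0.8725 - 0.4603i + 0.0949j - 0.1334k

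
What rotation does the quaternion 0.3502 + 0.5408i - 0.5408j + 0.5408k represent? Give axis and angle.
axis = (√3/3, -√3/3, √3/3), θ = 139°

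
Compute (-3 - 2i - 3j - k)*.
-3 + 2i + 3j + k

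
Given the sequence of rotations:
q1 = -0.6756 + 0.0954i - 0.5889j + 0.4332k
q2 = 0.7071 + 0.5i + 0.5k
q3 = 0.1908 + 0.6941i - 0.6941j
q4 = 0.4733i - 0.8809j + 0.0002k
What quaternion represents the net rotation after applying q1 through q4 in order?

q2 · q1 = -0.742 + 0.0241i - 0.5853j - 0.3259k
q3 · q2 · q1 = -0.5646 - 0.2842i + 0.6296j - 0.4517k
q4 · q3 · q2 · q1 = 0.6892 + 0.1306i + 0.7111j + 0.0475k
0.6892 + 0.1306i + 0.7111j + 0.0475k


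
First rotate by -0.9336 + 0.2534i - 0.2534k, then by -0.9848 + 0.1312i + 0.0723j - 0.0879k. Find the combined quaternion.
0.8639 - 0.3904i - 0.0565j + 0.3133k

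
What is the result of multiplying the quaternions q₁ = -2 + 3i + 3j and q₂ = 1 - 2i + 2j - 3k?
-2 - 2i + 8j + 18k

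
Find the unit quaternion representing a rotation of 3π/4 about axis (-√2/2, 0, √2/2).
0.3827 - 0.6533i + 0.6533k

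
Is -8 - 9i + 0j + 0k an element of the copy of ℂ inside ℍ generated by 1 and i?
Yes. The quaternion -8 - 9i has j- and k-coefficients y = z = 0, so it lies in the complex subalgebra spanned by 1 and i.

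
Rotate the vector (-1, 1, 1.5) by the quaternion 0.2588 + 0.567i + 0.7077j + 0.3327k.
(1.969, -0.573, -0.214)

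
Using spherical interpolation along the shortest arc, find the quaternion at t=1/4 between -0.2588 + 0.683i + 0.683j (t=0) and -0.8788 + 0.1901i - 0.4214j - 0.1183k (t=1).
-0.5571 + 0.6879i + 0.4632j - 0.0435k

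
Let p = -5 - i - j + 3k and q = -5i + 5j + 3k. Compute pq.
-9 + 7i - 37j - 25k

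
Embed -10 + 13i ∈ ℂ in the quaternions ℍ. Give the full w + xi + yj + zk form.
-10 + 13i + 0j + 0k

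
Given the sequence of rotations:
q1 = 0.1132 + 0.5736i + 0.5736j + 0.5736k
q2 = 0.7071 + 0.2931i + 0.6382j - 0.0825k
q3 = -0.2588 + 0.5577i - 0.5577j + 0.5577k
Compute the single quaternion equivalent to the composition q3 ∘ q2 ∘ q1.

q2 · q1 = -0.4068 + 0.8522i + 0.2624j + 0.1983k
q3 · q2 · q1 = -0.3342 - 0.7044i + 0.5236j + 0.3434k
-0.3342 - 0.7044i + 0.5236j + 0.3434k


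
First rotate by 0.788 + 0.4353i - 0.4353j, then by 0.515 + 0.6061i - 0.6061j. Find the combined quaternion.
-0.1219 + 0.7018i - 0.7018j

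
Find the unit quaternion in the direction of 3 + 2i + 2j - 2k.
0.6547 + 0.4364i + 0.4364j - 0.4364k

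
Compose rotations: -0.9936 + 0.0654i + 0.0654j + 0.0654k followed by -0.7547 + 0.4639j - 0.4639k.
0.7499 + 0.0113i - 0.5406j + 0.3812k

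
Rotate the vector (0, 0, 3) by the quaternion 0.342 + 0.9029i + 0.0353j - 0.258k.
(-1.325, -1.907, -1.899)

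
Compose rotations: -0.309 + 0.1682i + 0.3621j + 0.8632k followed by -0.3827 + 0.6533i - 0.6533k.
0.5723 - 0.0297i - 0.8124j + 0.1081k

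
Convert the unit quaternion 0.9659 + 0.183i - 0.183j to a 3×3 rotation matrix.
[[0.933, -0.067, -0.3535], [-0.067, 0.933, -0.3535], [0.3535, 0.3535, 0.866]]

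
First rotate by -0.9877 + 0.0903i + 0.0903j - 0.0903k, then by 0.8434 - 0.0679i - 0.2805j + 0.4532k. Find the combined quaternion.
-0.7606 + 0.1276i + 0.388j - 0.5046k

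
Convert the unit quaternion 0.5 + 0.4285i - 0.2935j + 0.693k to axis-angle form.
axis = (0.4948, -0.3389, 0.8002), θ = 2π/3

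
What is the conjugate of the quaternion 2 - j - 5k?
2 + j + 5k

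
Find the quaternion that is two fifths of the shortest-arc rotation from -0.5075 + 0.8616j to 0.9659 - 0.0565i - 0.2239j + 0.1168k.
-0.7533 + 0.0249i + 0.6552j - 0.0514k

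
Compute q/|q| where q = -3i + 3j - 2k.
-0.6396i + 0.6396j - 0.4264k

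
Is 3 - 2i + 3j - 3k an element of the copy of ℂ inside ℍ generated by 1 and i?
No. The quaternion 3 - 2i + 3j - 3k has j-coefficient y = 3 and k-coefficient z = -3, not both zero, so it does not lie in the complex subalgebra spanned by 1 and i.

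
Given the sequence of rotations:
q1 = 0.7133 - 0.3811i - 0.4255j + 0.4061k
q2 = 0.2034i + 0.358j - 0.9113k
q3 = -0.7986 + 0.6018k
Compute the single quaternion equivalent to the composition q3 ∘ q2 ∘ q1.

q2 · q1 = 0.5999 - 0.0973i + 0.5201j - 0.6001k
q3 · q2 · q1 = -0.1179 - 0.2353i - 0.4739j + 0.8403k
-0.1179 - 0.2353i - 0.4739j + 0.8403k


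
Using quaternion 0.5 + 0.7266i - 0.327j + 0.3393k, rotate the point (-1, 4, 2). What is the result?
(-3.482, -2.906, 0.659)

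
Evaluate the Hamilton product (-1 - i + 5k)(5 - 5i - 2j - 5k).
15 + 10i - 28j + 32k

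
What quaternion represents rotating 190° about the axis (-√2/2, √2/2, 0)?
-0.0872 - 0.7044i + 0.7044j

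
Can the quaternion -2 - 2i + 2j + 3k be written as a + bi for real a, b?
No. The quaternion -2 - 2i + 2j + 3k has j-coefficient y = 2 and k-coefficient z = 3, not both zero, so it does not lie in the complex subalgebra spanned by 1 and i.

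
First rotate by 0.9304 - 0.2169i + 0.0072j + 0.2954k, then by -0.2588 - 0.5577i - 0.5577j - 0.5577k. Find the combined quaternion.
-0.193 - 0.6235i - 0.235j - 0.7203k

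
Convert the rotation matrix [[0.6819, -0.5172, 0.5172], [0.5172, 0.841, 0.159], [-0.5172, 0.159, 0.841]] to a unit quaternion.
0.917 + 0.282j + 0.282k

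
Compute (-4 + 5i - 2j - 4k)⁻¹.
-0.0656 - 0.082i + 0.0328j + 0.0656k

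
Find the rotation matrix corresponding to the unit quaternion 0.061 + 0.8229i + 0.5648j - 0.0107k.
[[0.3618, 0.9309, 0.0513], [0.9282, -0.3546, -0.1125], [-0.0865, 0.0883, -0.9923]]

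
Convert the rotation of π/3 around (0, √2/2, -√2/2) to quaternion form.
0.866 + 0.3536j - 0.3536k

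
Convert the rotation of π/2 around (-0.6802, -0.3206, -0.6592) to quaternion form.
0.7071 - 0.481i - 0.2267j - 0.4661k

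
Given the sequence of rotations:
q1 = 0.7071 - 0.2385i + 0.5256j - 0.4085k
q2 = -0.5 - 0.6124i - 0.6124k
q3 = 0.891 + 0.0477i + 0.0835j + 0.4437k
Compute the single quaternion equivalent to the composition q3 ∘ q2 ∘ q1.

q2 · q1 = -0.7498 + 0.0081i - 0.3669j - 0.5507k
q3 · q2 · q1 = -0.3935 + 0.0883i - 0.3597j - 0.8415k
-0.3935 + 0.0883i - 0.3597j - 0.8415k


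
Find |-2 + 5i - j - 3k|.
√39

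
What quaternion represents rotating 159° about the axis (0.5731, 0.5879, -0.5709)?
0.1822 + 0.5635i + 0.5781j - 0.5613k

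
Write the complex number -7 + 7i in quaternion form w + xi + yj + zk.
-7 + 7i + 0j + 0k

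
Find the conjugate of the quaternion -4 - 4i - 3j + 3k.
-4 + 4i + 3j - 3k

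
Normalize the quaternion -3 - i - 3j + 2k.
-0.6255 - 0.2085i - 0.6255j + 0.417k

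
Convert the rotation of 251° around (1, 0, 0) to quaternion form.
-0.5807 + 0.8141i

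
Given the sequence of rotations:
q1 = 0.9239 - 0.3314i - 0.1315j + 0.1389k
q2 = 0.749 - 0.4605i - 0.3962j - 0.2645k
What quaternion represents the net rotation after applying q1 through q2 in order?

q2 · q1 = 0.524 - 0.7635i - 0.3129j - 0.2111k
0.524 - 0.7635i - 0.3129j - 0.2111k


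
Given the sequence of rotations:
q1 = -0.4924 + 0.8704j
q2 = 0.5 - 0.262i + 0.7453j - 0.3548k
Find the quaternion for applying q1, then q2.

q2 · q1 = -0.8949 + 0.4378i + 0.0682j - 0.0533k
-0.8949 + 0.4378i + 0.0682j - 0.0533k


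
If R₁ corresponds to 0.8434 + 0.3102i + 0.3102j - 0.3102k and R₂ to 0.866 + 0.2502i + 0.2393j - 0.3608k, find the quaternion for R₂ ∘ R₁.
0.4666 + 0.5173i + 0.4362j - 0.5696k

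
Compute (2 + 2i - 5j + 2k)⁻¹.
0.0541 - 0.0541i + 0.1351j - 0.0541k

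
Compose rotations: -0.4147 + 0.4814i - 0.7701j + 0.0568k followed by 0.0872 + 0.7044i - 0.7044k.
-0.3353 - 0.7926i - 0.4463j - 0.2454k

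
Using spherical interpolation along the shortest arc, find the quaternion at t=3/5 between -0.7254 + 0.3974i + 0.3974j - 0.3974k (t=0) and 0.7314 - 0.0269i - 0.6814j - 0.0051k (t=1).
-0.7648 + 0.1849i + 0.5947j - 0.1649k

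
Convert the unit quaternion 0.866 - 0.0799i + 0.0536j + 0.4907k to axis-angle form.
axis = (-0.1598, 0.1072, 0.9813), θ = π/3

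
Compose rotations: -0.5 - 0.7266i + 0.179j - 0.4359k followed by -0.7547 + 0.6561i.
0.8541 + 0.2203i + 0.1509j + 0.4464k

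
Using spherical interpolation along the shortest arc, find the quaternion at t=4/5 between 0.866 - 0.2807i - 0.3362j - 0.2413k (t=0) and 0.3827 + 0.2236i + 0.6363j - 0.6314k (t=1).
0.585 + 0.1254i + 0.4841j - 0.6385k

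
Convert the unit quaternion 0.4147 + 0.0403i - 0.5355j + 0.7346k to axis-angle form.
axis = (0.0443, -0.5885, 0.8073), θ = 131°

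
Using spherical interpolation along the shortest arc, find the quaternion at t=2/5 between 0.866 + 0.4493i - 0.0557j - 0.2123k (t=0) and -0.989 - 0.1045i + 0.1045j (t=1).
0.936 + 0.3179i - 0.077j - 0.1299k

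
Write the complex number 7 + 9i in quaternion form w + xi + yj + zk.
7 + 9i + 0j + 0k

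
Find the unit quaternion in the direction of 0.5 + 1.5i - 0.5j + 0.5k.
0.2887 + 0.866i - 0.2887j + 0.2887k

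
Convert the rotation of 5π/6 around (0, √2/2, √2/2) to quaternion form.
0.2588 + 0.683j + 0.683k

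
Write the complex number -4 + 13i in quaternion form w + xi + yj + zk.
-4 + 13i + 0j + 0k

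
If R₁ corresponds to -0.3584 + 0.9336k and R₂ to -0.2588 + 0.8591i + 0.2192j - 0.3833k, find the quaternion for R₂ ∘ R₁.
0.4506 - 0.1033i - 0.8806j - 0.1042k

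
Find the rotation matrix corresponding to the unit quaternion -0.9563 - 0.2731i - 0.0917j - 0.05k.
[[0.9782, -0.0455, 0.2027], [0.1457, 0.8458, -0.5132], [-0.1481, 0.5315, 0.834]]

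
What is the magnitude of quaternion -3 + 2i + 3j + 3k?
√31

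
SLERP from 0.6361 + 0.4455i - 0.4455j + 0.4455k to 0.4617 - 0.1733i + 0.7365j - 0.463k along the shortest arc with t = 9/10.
-0.3554 + 0.2232i - 0.7585j + 0.4985k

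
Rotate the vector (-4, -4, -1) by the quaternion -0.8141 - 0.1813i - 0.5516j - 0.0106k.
(-3.198, -4.322, 2.024)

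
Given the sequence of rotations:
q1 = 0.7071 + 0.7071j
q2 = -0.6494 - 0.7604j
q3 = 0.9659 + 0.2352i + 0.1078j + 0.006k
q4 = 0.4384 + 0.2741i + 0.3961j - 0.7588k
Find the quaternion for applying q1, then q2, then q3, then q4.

q2 · q1 = 0.0785 - 0.9969j
q3 · q2 · q1 = 0.1833 + 0.0244i - 0.9544j - 0.234k
q4 · q3 · q2 · q1 = 0.2741 - 0.7559i - 0.3002j - 0.5129k
0.2741 - 0.7559i - 0.3002j - 0.5129k


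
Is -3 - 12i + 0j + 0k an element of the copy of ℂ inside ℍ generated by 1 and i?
Yes. The quaternion -3 - 12i has j- and k-coefficients y = z = 0, so it lies in the complex subalgebra spanned by 1 and i.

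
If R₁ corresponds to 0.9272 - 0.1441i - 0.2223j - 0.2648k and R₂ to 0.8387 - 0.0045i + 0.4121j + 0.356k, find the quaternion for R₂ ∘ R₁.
0.9629 - 0.155i + 0.1432j + 0.1684k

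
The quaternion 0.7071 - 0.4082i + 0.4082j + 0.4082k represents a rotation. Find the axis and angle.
axis = (-√3/3, √3/3, √3/3), θ = π/2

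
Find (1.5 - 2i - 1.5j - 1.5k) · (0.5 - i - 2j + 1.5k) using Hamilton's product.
-2 - 7.75i + 0.75j + 4k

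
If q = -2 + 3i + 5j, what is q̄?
-2 - 3i - 5j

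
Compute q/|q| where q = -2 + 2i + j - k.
-0.6325 + 0.6325i + 0.3162j - 0.3162k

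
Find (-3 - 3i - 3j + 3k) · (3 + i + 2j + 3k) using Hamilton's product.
-9 - 27i - 3j - 3k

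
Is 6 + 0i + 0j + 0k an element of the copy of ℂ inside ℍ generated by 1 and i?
Yes. The quaternion 6 has j- and k-coefficients y = z = 0, so it lies in the complex subalgebra spanned by 1 and i.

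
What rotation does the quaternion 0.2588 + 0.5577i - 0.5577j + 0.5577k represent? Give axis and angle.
axis = (√3/3, -√3/3, √3/3), θ = 5π/6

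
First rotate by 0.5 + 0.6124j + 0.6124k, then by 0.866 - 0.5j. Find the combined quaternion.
0.7392 - 0.3062i + 0.2803j + 0.5303k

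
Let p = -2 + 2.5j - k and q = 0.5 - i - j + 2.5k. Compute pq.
4 + 7.25i + 4.25j - 3k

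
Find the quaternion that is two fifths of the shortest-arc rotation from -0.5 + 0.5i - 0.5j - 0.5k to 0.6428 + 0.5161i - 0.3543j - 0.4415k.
-0.0348 + 0.6155i - 0.5345j - 0.5782k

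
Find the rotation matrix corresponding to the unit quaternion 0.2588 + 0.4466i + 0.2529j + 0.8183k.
[[-0.4671, -0.1977, 0.8618], [0.6494, -0.7381, 0.1827], [0.6, 0.6451, 0.4732]]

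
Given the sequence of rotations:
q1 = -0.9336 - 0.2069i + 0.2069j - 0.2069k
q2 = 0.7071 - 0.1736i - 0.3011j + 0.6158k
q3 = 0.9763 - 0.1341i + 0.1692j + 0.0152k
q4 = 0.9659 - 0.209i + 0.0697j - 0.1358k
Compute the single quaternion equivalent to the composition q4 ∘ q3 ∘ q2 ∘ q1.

q2 · q1 = -0.5064 - 0.0493i + 0.2641j - 0.8194k
q3 · q2 · q1 = -0.5332 - 0.1229i + 0.0615j - 0.8348k
q4 · q3 · q2 · q1 = -0.6584 - 0.0571i - 0.1355j - 0.7382k
-0.6584 - 0.0571i - 0.1355j - 0.7382k


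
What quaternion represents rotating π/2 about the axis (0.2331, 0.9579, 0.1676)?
0.7071 + 0.1648i + 0.6773j + 0.1185k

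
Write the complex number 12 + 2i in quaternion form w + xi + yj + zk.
12 + 2i + 0j + 0k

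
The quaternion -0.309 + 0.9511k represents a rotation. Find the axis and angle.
axis = (0, 0, 1), θ = 216°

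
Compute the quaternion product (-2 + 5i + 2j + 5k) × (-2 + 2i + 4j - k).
-9 - 36i + 3j + 8k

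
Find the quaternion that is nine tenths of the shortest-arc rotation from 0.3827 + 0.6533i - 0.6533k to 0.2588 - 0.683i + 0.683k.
-0.1951 + 0.6935i - 0.6935k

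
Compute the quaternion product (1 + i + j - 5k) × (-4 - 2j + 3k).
13 - 11i - 9j + 21k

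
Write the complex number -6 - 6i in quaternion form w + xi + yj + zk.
-6 - 6i + 0j + 0k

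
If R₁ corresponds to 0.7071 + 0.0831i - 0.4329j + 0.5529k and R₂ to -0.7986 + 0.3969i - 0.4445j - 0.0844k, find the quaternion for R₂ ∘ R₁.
-0.7434 - 0.068i - 0.1951j - 0.6361k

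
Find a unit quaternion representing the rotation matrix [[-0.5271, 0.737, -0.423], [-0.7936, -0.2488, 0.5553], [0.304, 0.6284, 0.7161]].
-0.4848 - 0.0377i + 0.3749j + 0.7893k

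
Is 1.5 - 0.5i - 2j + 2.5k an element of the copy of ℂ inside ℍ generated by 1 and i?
No. The quaternion 1.5 - 0.5i - 2j + 2.5k has j-coefficient y = -2 and k-coefficient z = 2.5, not both zero, so it does not lie in the complex subalgebra spanned by 1 and i.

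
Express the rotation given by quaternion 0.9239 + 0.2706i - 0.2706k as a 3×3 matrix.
[[0.8536, 0.5, -0.1464], [-0.5, 0.7071, -0.5], [-0.1464, 0.5, 0.8536]]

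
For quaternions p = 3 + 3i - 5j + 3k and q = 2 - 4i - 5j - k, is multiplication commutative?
No: pq = -4 + 14i - 34j - 32k ≠ -4 - 26i - 16j + 38k = qp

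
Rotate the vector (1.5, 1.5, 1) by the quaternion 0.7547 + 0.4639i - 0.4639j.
(-0.491, -0.491, 2.24)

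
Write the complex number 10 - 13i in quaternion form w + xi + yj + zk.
10 - 13i + 0j + 0k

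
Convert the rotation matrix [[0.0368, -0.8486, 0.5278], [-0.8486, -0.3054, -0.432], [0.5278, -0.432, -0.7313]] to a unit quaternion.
0.72i - 0.5893j + 0.3665k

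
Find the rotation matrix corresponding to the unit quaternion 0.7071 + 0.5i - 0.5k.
[[0.5, 0.7071, -0.5], [-0.7071, 0, -0.7071], [-0.5, 0.7071, 0.5]]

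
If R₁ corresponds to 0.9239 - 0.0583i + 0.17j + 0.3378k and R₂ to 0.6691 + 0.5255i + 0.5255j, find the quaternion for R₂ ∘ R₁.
0.5595 + 0.624i + 0.4217j + 0.346k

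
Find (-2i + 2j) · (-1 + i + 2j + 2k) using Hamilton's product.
-2 + 6i + 2j - 6k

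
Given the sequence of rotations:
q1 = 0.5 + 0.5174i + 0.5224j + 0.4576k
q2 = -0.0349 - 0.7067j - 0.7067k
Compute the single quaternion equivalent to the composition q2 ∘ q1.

q2 · q1 = 0.6751 + 0.0277i - 0.7372j - 0.0037k
0.6751 + 0.0277i - 0.7372j - 0.0037k


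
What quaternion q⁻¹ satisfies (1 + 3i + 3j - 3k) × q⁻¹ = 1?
0.0357 - 0.1071i - 0.1071j + 0.1071k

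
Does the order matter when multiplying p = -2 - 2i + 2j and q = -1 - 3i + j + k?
Yes: pq = -6 + 10i - 2j + 2k ≠ -6 + 6i - 6j - 6k = qp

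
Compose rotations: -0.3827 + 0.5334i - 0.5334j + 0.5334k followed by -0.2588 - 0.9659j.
-0.4162 - 0.6533i + 0.5077j + 0.3772k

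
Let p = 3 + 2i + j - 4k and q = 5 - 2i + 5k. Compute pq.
39 + 9i + 3j - 3k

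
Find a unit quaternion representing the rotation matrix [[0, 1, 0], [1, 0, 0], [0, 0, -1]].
0.7071i + 0.7071j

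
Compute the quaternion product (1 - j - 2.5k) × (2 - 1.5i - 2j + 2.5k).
6.25 - 9i - 0.25j - 4k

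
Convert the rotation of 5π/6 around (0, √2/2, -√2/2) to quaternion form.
0.2588 + 0.683j - 0.683k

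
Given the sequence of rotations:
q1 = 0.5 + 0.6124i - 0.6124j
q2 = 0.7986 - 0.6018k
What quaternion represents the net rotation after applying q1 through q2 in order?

q2 · q1 = 0.3993 + 0.1205i - 0.8576j - 0.3009k
0.3993 + 0.1205i - 0.8576j - 0.3009k


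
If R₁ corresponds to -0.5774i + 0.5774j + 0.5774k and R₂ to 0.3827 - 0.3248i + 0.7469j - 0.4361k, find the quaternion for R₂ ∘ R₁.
-0.367 + 0.4621i + 0.6603j + 0.4647k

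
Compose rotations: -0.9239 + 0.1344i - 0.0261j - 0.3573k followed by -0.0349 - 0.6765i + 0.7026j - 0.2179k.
0.0636 + 0.3636i - 0.9192j + 0.137k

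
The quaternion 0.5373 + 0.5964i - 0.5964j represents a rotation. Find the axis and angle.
axis = (√2/2, -√2/2, 0), θ = 115°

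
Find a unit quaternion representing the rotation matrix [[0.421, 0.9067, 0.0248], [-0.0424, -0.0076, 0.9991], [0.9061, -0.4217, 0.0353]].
0.6018 - 0.5902i - 0.3661j - 0.3943k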